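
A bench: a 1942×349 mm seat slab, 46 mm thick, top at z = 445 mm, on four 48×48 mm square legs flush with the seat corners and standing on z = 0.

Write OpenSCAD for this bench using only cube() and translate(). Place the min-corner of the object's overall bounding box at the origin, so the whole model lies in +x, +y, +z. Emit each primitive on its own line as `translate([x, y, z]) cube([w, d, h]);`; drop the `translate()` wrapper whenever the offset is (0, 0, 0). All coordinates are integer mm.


translate([0, 0, 399]) cube([1942, 349, 46]);
cube([48, 48, 399]);
translate([0, 301, 0]) cube([48, 48, 399]);
translate([1894, 0, 0]) cube([48, 48, 399]);
translate([1894, 301, 0]) cube([48, 48, 399]);


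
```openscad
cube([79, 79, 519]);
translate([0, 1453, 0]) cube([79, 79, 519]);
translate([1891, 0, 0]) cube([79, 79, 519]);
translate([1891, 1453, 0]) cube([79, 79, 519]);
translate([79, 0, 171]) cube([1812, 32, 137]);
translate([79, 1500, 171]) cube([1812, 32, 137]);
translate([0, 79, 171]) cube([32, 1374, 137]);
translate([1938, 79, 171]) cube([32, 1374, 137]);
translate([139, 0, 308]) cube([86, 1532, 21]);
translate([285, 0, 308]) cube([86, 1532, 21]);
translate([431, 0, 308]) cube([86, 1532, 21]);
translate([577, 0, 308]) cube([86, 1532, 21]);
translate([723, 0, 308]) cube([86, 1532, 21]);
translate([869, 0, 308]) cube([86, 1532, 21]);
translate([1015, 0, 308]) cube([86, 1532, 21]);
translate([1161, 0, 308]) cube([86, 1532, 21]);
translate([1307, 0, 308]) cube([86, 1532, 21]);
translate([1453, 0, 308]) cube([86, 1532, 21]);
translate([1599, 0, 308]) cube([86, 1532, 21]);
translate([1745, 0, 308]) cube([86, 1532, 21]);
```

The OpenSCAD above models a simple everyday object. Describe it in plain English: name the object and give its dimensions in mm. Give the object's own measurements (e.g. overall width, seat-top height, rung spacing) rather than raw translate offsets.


A bed frame 1970 mm long (x) by 1532 mm wide (y). Four 79×79 mm corner posts, 519 mm tall, at the corners of the footprint. Four rails of 32 mm thickness and 137 mm height run between adjacent posts with their undersides at z = 171 mm, their outer faces flush with the outside of the frame (the two x-running rails run between the posts' inner faces; the two y-running rails run between the posts' inner faces). 12 slats, each 86 mm wide (x) and 21 mm thick, lie across the top of the two x-running rails, running the full 1532 mm width of the frame in y; along x they sit between the end posts with a 60 mm gap after the −x posts and between neighbouring slats and before the +x posts.


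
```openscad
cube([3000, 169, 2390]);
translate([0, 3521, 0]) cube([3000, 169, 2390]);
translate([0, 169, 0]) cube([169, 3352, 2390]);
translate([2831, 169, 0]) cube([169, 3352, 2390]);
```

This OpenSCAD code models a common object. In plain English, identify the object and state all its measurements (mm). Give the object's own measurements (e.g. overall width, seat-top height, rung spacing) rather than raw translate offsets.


The wall frame of a small rectangular building: four walls, each 2390 mm tall and 169 mm thick, enclosing a footprint 3000 mm (x) by 3690 mm (y) outside-to-outside, with no floor or roof. The front and back walls (the −y and +y sides) span the full width; the two side walls fit between them.


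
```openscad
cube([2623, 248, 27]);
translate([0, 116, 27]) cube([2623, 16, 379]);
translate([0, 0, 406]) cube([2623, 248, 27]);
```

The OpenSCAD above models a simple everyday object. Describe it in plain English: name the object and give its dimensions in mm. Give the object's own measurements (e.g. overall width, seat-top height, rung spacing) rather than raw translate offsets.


An I-beam lying along x, 2623 mm long. Overall section height 433 mm. Two flanges 248 mm wide (y) and 27 mm thick, one on the floor and one at the top; a web 16 mm thick runs between them, centred on the flange width.


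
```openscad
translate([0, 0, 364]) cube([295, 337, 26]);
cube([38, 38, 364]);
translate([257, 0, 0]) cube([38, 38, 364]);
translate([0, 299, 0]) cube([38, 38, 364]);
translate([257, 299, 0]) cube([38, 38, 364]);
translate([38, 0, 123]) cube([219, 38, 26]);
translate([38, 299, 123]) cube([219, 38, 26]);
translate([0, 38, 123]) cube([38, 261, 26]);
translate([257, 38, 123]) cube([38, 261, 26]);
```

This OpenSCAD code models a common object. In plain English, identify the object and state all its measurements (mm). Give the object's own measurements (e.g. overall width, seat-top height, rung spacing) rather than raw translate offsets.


A four-legged stool. The seat is a 295×337×26 mm slab whose top surface is at z = 390 mm; four square legs, each 38×38 mm in cross-section, run from the floor (z = 0) to the underside of the seat, each flush with a corner of the seat. Four stretchers, 38 mm wide and 26 mm tall, connect adjacent legs with their undersides at z = 123 mm, each running between the inner faces of the legs it joins and aligned with the legs' outer faces on the other axis.


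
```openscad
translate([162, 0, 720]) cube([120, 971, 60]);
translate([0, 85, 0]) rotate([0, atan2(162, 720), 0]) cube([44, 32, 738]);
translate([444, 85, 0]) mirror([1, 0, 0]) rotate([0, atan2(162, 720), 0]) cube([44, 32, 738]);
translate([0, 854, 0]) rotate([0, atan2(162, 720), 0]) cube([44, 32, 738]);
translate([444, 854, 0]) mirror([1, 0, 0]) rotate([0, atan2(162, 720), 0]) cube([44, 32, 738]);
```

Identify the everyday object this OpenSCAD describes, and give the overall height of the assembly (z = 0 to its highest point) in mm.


A sawhorse. The overall height is 780 mm.

A beam across two mirrored pairs of raked legs — a sawhorse. The beam's underside is at z = 720 (matching the legs' vertical rise in atan2(162, 720)) and the beam is 60 mm tall, so its top is at 720 + 60 = 780 mm. The raked legs top out at the beam's underside, so that is the highest point.


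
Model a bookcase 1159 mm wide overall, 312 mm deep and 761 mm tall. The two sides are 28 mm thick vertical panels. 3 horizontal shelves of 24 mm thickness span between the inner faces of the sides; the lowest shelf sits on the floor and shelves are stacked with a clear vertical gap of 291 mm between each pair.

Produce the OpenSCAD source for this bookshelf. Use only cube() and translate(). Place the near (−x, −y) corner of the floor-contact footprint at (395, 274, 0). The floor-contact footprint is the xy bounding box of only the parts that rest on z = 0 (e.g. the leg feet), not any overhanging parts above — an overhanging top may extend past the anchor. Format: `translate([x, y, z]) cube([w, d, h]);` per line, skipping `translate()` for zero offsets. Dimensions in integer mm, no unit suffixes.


translate([395, 274, 0]) cube([28, 312, 761]);
translate([1526, 274, 0]) cube([28, 312, 761]);
translate([423, 274, 0]) cube([1103, 312, 24]);
translate([423, 274, 315]) cube([1103, 312, 24]);
translate([423, 274, 630]) cube([1103, 312, 24]);


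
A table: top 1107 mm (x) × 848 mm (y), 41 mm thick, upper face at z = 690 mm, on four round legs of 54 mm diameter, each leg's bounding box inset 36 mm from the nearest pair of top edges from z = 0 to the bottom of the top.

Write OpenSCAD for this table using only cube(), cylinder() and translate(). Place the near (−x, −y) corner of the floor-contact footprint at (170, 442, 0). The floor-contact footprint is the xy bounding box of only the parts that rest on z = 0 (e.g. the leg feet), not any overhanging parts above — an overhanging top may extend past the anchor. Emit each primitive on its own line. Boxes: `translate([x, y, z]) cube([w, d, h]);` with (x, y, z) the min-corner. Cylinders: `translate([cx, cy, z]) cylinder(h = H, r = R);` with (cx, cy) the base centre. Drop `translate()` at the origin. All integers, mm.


translate([134, 406, 649]) cube([1107, 848, 41]);
translate([197, 469, 0]) cylinder(h = 649, r = 27);
translate([1178, 469, 0]) cylinder(h = 649, r = 27);
translate([197, 1191, 0]) cylinder(h = 649, r = 27);
translate([1178, 1191, 0]) cylinder(h = 649, r = 27);


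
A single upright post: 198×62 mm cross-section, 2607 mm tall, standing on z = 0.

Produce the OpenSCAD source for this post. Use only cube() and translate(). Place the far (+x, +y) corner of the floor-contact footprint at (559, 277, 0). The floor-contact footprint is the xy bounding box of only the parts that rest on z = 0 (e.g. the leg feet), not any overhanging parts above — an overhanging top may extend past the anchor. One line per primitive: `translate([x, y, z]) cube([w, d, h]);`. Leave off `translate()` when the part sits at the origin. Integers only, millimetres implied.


translate([361, 215, 0]) cube([198, 62, 2607]);


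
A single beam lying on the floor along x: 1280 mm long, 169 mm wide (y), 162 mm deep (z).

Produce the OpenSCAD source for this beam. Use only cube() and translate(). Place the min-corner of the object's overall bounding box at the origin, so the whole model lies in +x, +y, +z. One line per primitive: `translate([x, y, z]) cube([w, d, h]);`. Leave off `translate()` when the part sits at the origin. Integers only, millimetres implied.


cube([1280, 169, 162]);


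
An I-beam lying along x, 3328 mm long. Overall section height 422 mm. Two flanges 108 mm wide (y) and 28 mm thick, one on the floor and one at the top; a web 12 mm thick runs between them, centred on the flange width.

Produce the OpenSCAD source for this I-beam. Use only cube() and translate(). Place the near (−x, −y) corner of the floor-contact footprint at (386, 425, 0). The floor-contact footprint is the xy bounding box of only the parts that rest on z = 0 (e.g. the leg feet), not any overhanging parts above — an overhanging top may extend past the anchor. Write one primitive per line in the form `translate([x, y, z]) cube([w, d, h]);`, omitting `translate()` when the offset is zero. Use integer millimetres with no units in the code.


translate([386, 425, 0]) cube([3328, 108, 28]);
translate([386, 473, 28]) cube([3328, 12, 366]);
translate([386, 425, 394]) cube([3328, 108, 28]);


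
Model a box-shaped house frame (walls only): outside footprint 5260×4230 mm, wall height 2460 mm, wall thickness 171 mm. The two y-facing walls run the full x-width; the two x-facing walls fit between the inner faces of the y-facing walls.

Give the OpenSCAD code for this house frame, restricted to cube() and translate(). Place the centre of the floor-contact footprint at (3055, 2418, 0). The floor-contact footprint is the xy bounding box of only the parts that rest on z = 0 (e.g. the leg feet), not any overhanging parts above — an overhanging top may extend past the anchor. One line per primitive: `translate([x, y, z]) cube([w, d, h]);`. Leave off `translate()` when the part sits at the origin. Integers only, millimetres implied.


translate([425, 303, 0]) cube([5260, 171, 2460]);
translate([425, 4362, 0]) cube([5260, 171, 2460]);
translate([425, 474, 0]) cube([171, 3888, 2460]);
translate([5514, 474, 0]) cube([171, 3888, 2460]);


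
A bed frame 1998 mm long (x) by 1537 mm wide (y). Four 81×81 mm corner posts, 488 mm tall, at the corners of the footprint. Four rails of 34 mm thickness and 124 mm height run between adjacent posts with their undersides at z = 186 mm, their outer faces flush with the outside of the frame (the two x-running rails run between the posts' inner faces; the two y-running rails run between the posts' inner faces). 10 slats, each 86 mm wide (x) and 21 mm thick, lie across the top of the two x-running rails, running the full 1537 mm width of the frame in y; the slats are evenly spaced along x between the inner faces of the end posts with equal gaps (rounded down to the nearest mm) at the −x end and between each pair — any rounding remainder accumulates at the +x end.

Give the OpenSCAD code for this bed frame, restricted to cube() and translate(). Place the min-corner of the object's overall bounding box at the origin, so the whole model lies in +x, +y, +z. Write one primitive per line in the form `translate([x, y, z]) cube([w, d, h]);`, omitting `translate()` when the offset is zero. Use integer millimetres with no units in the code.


cube([81, 81, 488]);
translate([0, 1456, 0]) cube([81, 81, 488]);
translate([1917, 0, 0]) cube([81, 81, 488]);
translate([1917, 1456, 0]) cube([81, 81, 488]);
translate([81, 0, 186]) cube([1836, 34, 124]);
translate([81, 1503, 186]) cube([1836, 34, 124]);
translate([0, 81, 186]) cube([34, 1375, 124]);
translate([1964, 81, 186]) cube([34, 1375, 124]);
translate([169, 0, 310]) cube([86, 1537, 21]);
translate([343, 0, 310]) cube([86, 1537, 21]);
translate([517, 0, 310]) cube([86, 1537, 21]);
translate([691, 0, 310]) cube([86, 1537, 21]);
translate([865, 0, 310]) cube([86, 1537, 21]);
translate([1039, 0, 310]) cube([86, 1537, 21]);
translate([1213, 0, 310]) cube([86, 1537, 21]);
translate([1387, 0, 310]) cube([86, 1537, 21]);
translate([1561, 0, 310]) cube([86, 1537, 21]);
translate([1735, 0, 310]) cube([86, 1537, 21]);


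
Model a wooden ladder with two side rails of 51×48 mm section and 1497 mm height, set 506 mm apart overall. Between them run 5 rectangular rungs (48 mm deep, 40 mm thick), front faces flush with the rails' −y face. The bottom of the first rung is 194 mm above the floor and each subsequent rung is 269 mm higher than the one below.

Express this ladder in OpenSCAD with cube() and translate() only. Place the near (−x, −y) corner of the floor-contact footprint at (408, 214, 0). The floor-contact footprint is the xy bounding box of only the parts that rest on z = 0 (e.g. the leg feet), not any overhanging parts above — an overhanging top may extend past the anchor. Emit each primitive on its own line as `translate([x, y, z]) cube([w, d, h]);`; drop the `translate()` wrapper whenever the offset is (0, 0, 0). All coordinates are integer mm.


// rung span = 506 - 2*51 = 404
// rung[k] z = 194 + k*269
translate([408, 214, 0]) cube([51, 48, 1497]);
translate([863, 214, 0]) cube([51, 48, 1497]);
translate([459, 214, 194]) cube([404, 48, 40]);
translate([459, 214, 463]) cube([404, 48, 40]);
translate([459, 214, 732]) cube([404, 48, 40]);
translate([459, 214, 1001]) cube([404, 48, 40]);
translate([459, 214, 1270]) cube([404, 48, 40]);


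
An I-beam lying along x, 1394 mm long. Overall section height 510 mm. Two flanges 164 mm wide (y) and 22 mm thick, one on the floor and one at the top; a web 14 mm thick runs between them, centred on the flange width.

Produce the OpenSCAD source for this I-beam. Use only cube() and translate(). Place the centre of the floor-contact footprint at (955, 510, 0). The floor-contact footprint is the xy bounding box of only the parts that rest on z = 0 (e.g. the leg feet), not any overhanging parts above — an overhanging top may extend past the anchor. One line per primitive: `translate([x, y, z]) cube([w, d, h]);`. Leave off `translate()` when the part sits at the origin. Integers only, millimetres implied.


translate([258, 428, 0]) cube([1394, 164, 22]);
translate([258, 503, 22]) cube([1394, 14, 466]);
translate([258, 428, 488]) cube([1394, 164, 22]);


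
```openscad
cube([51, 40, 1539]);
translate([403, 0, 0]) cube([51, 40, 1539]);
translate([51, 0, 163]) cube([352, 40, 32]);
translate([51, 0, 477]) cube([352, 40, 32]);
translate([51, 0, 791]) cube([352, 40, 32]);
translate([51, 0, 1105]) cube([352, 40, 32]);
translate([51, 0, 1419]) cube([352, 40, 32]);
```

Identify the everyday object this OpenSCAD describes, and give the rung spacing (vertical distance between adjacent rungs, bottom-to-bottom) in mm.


A ladder. The rung spacing is 314 mm.

Two tall 51×40 posts with 5 short bars between them — a ladder. Adjacent rungs sit at z = 163 and z = 477, so the spacing is 477 − 163 = 314 mm.


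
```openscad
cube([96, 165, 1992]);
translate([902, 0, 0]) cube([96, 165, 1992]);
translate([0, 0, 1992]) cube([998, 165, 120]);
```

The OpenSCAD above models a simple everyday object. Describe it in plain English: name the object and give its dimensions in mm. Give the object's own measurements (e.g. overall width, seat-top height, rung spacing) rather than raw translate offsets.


A door frame. The clear opening is 806 mm wide and 1992 mm high. Two 96 mm wide jambs, 165 mm deep, stand either side of the opening from the floor to the top of the opening. A 120 mm thick head sits across the top of both jambs, spanning the full outside width of the frame.


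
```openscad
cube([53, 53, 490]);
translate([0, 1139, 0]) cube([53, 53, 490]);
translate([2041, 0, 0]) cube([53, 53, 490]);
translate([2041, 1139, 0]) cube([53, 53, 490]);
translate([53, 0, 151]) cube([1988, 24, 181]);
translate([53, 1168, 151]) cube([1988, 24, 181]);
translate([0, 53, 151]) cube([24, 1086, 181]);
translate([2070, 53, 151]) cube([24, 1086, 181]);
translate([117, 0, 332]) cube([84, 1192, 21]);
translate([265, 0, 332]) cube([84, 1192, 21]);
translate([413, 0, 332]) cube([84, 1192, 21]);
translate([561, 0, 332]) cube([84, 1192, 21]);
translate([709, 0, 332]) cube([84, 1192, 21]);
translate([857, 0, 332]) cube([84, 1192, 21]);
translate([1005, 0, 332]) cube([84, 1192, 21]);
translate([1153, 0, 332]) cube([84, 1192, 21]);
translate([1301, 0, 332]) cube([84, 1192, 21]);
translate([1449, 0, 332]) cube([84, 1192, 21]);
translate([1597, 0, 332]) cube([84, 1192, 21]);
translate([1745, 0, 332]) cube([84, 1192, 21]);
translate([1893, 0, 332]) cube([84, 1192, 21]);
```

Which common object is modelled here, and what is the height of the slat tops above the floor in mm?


A bed frame. The slat-top height is 353 mm.

Four posts, four rails, and a row of slats — a bed frame. Slats sit on the rails at z = 151 + 181 = 332; with slat thickness 21, the top is 353 mm.


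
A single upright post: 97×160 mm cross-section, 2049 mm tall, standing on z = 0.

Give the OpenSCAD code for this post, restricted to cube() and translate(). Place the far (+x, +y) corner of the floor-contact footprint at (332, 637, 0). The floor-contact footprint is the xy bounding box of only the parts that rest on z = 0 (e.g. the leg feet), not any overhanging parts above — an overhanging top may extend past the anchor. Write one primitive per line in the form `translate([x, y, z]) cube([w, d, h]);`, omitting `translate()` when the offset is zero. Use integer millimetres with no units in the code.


translate([235, 477, 0]) cube([97, 160, 2049]);


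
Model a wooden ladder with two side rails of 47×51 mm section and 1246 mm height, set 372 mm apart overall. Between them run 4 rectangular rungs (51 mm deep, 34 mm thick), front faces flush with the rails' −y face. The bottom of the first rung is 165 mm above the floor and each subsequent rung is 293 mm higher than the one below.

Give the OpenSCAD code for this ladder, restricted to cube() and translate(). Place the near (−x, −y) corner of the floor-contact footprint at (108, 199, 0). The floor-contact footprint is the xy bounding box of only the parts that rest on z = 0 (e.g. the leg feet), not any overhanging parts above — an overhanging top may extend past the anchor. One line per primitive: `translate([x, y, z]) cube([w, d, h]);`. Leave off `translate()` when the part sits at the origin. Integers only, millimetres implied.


// rung span = 372 - 2*47 = 278
// rung[k] z = 165 + k*293
translate([108, 199, 0]) cube([47, 51, 1246]);
translate([433, 199, 0]) cube([47, 51, 1246]);
translate([155, 199, 165]) cube([278, 51, 34]);
translate([155, 199, 458]) cube([278, 51, 34]);
translate([155, 199, 751]) cube([278, 51, 34]);
translate([155, 199, 1044]) cube([278, 51, 34]);


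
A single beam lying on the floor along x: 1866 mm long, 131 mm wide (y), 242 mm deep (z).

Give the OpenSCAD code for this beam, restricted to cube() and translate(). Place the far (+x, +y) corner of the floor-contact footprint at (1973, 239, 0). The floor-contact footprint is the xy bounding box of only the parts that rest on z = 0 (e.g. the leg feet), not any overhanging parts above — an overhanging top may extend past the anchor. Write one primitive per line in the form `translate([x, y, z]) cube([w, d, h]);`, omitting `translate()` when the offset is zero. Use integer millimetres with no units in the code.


translate([107, 108, 0]) cube([1866, 131, 242]);


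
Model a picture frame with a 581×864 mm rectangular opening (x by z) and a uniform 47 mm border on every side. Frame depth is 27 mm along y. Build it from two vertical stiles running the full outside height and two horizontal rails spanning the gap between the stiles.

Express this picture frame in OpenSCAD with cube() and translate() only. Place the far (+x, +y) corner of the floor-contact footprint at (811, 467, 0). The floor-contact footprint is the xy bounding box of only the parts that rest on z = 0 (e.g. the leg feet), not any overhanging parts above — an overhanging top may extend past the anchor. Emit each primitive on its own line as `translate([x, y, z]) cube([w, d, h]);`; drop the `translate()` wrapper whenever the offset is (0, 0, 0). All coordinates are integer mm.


translate([136, 440, 0]) cube([47, 27, 958]);
translate([764, 440, 0]) cube([47, 27, 958]);
translate([183, 440, 0]) cube([581, 27, 47]);
translate([183, 440, 911]) cube([581, 27, 47]);


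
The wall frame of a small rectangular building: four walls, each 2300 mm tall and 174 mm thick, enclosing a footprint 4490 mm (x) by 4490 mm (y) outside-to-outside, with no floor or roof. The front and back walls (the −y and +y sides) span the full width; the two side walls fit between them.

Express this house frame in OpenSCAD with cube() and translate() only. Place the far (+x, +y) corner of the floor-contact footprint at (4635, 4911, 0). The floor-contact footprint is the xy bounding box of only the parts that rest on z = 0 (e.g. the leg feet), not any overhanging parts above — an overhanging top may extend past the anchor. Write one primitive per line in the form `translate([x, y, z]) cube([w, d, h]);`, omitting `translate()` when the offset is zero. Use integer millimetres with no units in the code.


translate([145, 421, 0]) cube([4490, 174, 2300]);
translate([145, 4737, 0]) cube([4490, 174, 2300]);
translate([145, 595, 0]) cube([174, 4142, 2300]);
translate([4461, 595, 0]) cube([174, 4142, 2300]);


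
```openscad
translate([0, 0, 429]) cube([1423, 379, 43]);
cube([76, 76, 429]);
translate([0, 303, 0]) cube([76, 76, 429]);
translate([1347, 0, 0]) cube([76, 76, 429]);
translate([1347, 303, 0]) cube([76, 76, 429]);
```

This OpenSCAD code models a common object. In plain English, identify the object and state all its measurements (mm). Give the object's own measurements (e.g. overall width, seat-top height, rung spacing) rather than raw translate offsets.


A long wooden bench with a 1423 mm (x) × 379 mm (y) seat, 43 mm thick, its top surface 472 mm above the floor. Four 76 mm square legs at the seat corners, flush with the edges, run from z = 0 to the seat underside.


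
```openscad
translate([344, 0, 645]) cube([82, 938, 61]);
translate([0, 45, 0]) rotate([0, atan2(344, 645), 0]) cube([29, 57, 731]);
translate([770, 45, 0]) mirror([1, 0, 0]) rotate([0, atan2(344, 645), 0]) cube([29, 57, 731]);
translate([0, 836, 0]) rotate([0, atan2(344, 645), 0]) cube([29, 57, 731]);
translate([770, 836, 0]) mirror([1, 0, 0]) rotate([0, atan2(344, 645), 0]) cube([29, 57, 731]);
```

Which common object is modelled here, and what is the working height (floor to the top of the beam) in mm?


A sawhorse. The overall height is 706 mm.

A beam across two mirrored pairs of raked legs — a sawhorse. The beam's underside is at z = 645 (matching the legs' vertical rise in atan2(344, 645)) and the beam is 61 mm tall, so its top is at 645 + 61 = 706 mm. The raked legs top out at the beam's underside, so that is the highest point.


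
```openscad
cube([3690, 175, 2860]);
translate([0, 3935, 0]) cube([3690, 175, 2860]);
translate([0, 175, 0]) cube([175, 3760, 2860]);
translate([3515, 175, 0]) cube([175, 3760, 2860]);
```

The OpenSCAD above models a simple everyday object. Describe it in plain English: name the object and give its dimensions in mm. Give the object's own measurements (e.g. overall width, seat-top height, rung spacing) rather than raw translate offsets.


The wall frame of a small rectangular building: four walls, each 2860 mm tall and 175 mm thick, enclosing a footprint 3690 mm (x) by 4110 mm (y) outside-to-outside, with no floor or roof. The front and back walls (the −y and +y sides) span the full width; the two side walls fit between them.


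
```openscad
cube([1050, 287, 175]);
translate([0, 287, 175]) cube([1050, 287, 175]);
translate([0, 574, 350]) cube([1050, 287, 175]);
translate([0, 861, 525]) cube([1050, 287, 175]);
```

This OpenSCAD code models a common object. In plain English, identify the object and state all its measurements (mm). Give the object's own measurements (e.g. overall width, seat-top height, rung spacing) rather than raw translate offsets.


A straight staircase of 4 solid steps. Each step is 1050 mm wide (x), 287 mm deep (y, the going) and 175 mm tall (the rise). The first step rests on the floor; each subsequent step sits one going further in +y and one rise higher in +z, directly behind and above the previous step with no overlap.


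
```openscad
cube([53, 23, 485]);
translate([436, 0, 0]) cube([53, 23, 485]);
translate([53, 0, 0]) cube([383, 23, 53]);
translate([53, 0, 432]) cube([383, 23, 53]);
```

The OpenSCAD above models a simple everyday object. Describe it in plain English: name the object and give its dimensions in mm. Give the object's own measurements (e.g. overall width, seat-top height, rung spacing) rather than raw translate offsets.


A rectangular picture frame lying in the x–z plane (depth along y). The opening is 383 mm wide (x) by 379 mm tall (z), surrounded by a border 53 mm wide on all four sides. The frame is 23 mm deep and is made of two full-height vertical stiles with two horizontal rails fitted between them.


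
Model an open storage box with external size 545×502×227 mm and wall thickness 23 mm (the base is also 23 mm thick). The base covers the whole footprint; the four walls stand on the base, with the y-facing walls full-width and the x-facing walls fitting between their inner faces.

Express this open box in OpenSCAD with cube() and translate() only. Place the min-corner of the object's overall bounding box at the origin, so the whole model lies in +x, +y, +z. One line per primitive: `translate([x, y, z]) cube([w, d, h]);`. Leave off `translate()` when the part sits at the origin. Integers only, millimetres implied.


cube([545, 502, 23]);
translate([0, 0, 23]) cube([545, 23, 204]);
translate([0, 479, 23]) cube([545, 23, 204]);
translate([0, 23, 23]) cube([23, 456, 204]);
translate([522, 23, 23]) cube([23, 456, 204]);


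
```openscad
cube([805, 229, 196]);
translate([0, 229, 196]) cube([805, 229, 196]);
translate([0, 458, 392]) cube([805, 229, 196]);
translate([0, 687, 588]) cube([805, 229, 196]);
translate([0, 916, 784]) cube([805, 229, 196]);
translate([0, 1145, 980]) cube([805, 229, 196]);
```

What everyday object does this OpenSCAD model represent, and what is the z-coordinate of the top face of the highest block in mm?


A staircase. The total rise is 1176 mm.

6 identical blocks, each offset up and back from the previous — a staircase. Each step is 196 mm tall and there are 6 of them, so the total rise is 6 × 196 = 1176 mm.


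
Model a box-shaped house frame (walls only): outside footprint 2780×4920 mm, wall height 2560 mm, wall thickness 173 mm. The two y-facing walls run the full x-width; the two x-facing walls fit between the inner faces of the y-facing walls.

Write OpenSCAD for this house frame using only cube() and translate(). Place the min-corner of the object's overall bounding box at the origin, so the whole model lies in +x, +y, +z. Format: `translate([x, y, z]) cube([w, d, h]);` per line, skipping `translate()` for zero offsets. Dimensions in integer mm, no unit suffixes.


cube([2780, 173, 2560]);
translate([0, 4747, 0]) cube([2780, 173, 2560]);
translate([0, 173, 0]) cube([173, 4574, 2560]);
translate([2607, 173, 0]) cube([173, 4574, 2560]);


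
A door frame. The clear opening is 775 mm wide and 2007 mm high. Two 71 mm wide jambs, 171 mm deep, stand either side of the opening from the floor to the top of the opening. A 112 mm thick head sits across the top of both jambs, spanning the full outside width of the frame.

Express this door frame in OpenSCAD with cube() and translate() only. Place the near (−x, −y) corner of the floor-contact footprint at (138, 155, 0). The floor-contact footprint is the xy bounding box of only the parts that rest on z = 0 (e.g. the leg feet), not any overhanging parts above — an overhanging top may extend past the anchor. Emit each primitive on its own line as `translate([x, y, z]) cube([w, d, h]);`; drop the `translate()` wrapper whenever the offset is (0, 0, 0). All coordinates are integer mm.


translate([138, 155, 0]) cube([71, 171, 2007]);
translate([984, 155, 0]) cube([71, 171, 2007]);
translate([138, 155, 2007]) cube([917, 171, 112]);


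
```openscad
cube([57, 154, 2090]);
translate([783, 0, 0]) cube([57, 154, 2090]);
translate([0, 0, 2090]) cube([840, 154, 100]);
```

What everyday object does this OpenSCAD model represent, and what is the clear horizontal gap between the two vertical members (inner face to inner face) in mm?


A door frame. The clear opening width is 726 mm.

Two 2090 mm tall posts with a header on top — a door frame. The left jamb is 57 mm wide at x = 0; the right jamb starts at x = 783. The clear opening is 783 − 57 = 726 mm.


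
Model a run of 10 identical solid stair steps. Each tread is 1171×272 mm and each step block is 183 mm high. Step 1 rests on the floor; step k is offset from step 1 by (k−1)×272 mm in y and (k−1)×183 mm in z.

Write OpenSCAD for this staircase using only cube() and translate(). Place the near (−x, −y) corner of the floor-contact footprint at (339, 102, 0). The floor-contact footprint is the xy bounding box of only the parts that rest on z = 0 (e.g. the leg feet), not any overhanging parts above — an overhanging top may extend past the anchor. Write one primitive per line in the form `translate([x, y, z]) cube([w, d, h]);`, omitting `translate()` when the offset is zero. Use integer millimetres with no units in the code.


translate([339, 102, 0]) cube([1171, 272, 183]);
translate([339, 374, 183]) cube([1171, 272, 183]);
translate([339, 646, 366]) cube([1171, 272, 183]);
translate([339, 918, 549]) cube([1171, 272, 183]);
translate([339, 1190, 732]) cube([1171, 272, 183]);
translate([339, 1462, 915]) cube([1171, 272, 183]);
translate([339, 1734, 1098]) cube([1171, 272, 183]);
translate([339, 2006, 1281]) cube([1171, 272, 183]);
translate([339, 2278, 1464]) cube([1171, 272, 183]);
translate([339, 2550, 1647]) cube([1171, 272, 183]);


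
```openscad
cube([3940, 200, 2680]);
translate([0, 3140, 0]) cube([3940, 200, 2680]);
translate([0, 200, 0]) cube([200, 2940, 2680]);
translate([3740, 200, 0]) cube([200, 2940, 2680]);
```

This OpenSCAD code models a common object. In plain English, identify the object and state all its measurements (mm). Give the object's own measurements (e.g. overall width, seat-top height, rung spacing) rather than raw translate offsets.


The wall frame of a small rectangular building: four walls, each 2680 mm tall and 200 mm thick, enclosing a footprint 3940 mm (x) by 3340 mm (y) outside-to-outside, with no floor or roof. The front and back walls (the −y and +y sides) span the full width; the two side walls fit between them.


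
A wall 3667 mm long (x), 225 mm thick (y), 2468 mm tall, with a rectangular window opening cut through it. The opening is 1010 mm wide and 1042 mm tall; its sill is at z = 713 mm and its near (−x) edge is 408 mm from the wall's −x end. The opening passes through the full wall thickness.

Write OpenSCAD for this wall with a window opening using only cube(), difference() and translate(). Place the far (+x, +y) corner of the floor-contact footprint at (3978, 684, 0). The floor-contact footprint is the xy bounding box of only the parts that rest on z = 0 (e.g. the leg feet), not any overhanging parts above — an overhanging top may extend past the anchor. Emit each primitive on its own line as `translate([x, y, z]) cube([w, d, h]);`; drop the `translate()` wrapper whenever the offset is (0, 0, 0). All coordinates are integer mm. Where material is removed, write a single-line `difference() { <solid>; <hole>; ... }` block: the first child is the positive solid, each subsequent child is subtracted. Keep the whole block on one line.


difference() { translate([311, 459, 0]) cube([3667, 225, 2468]); translate([719, 459, 713]) cube([1010, 225, 1042]); }


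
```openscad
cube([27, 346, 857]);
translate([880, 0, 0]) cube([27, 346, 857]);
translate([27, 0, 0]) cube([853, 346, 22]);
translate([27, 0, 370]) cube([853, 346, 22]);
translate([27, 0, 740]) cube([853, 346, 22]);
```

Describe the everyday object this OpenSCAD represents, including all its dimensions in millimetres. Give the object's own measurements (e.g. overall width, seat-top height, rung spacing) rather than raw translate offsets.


An open bookshelf. Two side panels, each 27 mm thick, 346 mm deep and 857 mm tall, stand 907 mm apart (outside-to-outside). Between them sit 3 shelves, each 22 mm thick and 346 mm deep, spanning the full gap between the sides. The bottom shelf rests on the floor (its underside at z = 0) and the clear gap between one shelf's top and the next shelf's underside is 348 mm.


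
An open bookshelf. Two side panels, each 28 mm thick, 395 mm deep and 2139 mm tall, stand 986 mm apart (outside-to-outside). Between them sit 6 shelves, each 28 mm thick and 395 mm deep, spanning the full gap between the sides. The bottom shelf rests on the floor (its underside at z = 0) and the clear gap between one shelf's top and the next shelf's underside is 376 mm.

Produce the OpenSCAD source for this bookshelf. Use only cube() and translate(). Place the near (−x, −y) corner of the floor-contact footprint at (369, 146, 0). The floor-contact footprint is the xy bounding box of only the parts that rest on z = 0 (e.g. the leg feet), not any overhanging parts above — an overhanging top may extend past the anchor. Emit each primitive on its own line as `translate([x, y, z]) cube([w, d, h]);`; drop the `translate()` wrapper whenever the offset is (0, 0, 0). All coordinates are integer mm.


translate([369, 146, 0]) cube([28, 395, 2139]);
translate([1327, 146, 0]) cube([28, 395, 2139]);
translate([397, 146, 0]) cube([930, 395, 28]);
translate([397, 146, 404]) cube([930, 395, 28]);
translate([397, 146, 808]) cube([930, 395, 28]);
translate([397, 146, 1212]) cube([930, 395, 28]);
translate([397, 146, 1616]) cube([930, 395, 28]);
translate([397, 146, 2020]) cube([930, 395, 28]);


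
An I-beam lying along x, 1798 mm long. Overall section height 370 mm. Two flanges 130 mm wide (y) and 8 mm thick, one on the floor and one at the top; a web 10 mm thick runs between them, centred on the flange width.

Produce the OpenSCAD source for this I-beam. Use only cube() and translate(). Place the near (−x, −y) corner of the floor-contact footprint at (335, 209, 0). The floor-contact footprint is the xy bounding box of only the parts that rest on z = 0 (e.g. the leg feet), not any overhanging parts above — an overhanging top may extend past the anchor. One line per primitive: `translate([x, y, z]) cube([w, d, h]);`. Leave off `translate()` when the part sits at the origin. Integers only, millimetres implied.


translate([335, 209, 0]) cube([1798, 130, 8]);
translate([335, 269, 8]) cube([1798, 10, 354]);
translate([335, 209, 362]) cube([1798, 130, 8]);


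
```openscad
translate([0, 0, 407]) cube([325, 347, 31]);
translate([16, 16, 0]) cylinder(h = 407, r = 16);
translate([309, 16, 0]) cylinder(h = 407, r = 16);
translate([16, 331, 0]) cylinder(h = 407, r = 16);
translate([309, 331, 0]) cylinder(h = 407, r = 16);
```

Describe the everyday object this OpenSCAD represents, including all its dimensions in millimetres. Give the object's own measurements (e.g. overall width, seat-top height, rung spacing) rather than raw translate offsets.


A four-legged stool. The seat is a 325×347×31 mm slab whose top surface is at z = 438 mm; four round legs, each 32 mm in diameter, run from the floor (z = 0) to the underside of the seat, each leg's axis is inset half a diameter from the nearest pair of seat edges (so the leg's bounding box is flush with the corner).


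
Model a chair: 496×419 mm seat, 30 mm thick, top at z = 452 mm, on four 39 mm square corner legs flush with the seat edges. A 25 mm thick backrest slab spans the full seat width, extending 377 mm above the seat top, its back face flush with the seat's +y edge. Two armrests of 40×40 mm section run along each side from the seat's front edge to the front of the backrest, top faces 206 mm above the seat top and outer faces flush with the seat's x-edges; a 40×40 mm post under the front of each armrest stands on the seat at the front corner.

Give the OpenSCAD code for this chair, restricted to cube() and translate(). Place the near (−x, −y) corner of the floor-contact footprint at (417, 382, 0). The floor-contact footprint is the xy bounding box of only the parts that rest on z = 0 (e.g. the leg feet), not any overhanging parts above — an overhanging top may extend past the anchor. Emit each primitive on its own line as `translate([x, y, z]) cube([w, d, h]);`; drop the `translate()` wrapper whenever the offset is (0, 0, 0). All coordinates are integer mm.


translate([417, 382, 422]) cube([496, 419, 30]);
translate([417, 382, 0]) cube([39, 39, 422]);
translate([874, 382, 0]) cube([39, 39, 422]);
translate([417, 762, 0]) cube([39, 39, 422]);
translate([874, 762, 0]) cube([39, 39, 422]);
translate([417, 776, 452]) cube([496, 25, 377]);
translate([417, 382, 618]) cube([40, 394, 40]);
translate([873, 382, 618]) cube([40, 394, 40]);
translate([417, 382, 452]) cube([40, 40, 166]);
translate([873, 382, 452]) cube([40, 40, 166]);


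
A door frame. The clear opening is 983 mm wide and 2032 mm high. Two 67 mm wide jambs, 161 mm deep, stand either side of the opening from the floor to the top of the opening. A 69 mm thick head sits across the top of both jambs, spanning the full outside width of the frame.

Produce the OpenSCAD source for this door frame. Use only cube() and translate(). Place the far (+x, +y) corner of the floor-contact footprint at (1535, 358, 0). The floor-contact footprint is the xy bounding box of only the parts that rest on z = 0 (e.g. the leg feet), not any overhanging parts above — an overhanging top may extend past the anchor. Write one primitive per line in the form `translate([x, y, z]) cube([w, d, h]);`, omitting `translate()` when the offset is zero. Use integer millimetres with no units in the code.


translate([418, 197, 0]) cube([67, 161, 2032]);
translate([1468, 197, 0]) cube([67, 161, 2032]);
translate([418, 197, 2032]) cube([1117, 161, 69]);


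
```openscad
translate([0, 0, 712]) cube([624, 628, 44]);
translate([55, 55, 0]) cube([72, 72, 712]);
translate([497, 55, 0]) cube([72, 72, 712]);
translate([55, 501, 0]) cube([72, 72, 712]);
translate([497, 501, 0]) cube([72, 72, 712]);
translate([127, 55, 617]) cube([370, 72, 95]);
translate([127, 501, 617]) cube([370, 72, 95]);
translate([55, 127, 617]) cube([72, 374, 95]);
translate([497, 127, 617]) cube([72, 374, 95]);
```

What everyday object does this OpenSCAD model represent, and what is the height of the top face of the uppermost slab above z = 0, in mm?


A table. The table height is 756 mm.

A 624×628×44 slab sits at z = 712 on four 72 mm square posts — a table. The top surface is at 712 + 44 = 756 mm.


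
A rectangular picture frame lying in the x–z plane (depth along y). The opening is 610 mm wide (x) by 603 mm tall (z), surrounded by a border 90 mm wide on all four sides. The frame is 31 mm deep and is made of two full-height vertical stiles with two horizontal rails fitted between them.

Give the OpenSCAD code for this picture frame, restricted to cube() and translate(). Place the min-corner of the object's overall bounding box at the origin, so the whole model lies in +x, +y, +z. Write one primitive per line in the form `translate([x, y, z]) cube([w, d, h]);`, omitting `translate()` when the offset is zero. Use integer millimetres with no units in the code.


cube([90, 31, 783]);
translate([700, 0, 0]) cube([90, 31, 783]);
translate([90, 0, 0]) cube([610, 31, 90]);
translate([90, 0, 693]) cube([610, 31, 90]);
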